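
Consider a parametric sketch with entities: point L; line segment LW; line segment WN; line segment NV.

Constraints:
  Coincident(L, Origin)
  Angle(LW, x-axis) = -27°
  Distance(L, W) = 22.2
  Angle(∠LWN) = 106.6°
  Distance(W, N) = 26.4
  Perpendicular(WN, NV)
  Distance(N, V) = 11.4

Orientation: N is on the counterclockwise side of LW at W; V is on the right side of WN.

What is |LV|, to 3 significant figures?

46.3

∠LWN = 106.6°, so WN runs at -27.0° + (180° − 106.6°) = 46.4° from the x-axis; with |WN| = 26.4, N = W + 26.4·(cos 46.4°, sin 46.4°) = (38.0, 9.04). WN is perpendicular to NV; with |NV| = 11.4 on the right of WN, V = N + 11.4·(0.724, -0.690) = (46.2, 1.18). Then |LV| = |V − L| = 46.3.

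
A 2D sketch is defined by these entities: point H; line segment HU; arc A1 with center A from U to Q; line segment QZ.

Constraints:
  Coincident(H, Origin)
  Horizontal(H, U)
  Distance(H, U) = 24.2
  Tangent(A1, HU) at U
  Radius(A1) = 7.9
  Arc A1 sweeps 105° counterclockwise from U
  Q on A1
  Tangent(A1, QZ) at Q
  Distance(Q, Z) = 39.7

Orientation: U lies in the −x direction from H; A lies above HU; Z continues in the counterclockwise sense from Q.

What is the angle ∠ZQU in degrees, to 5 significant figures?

127.50°

On A1, U sits at bearing -90° from A; a 105° counterclockwise sweep puts Q at bearing 15°, so Q = A + 7.9·(cos 15°, sin 15°) = (-16.569, 9.9447). A1 meets QZ tangentially, so AQ is at right angles to QZ, so QZ runs along (−sin 15°, cos 15°); with |QZ| = 39.7, Z = (-26.844, 48.292). Then cos ∠ZQU = QZ·QU / (|QZ||QU|), giving 127.50°.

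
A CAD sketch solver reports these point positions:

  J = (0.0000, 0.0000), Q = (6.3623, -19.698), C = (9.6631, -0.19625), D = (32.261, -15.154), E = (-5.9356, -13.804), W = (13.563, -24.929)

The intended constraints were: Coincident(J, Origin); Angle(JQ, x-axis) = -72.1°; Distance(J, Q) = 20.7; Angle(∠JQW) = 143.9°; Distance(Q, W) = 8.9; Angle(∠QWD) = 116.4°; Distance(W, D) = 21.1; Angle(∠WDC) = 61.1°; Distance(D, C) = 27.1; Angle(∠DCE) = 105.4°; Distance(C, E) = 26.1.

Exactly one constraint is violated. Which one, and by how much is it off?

Distance(C, E) = 26.1 — off by 5.40.

J = (0.00, 0.00) ✓; JQ at -72.10° ✓; |JQ| = 20.70 ✓; ∠JQW = 143.9° ✓; |QW| = 8.900 ✓; ∠QWD = 116.4° ✓; |WD| = 21.10 ✓; ∠WDC = 61.10° ✓; |DC| = 27.10 ✓; ∠DCE = 105.4° ✓; |CE| = 20.70 ✗.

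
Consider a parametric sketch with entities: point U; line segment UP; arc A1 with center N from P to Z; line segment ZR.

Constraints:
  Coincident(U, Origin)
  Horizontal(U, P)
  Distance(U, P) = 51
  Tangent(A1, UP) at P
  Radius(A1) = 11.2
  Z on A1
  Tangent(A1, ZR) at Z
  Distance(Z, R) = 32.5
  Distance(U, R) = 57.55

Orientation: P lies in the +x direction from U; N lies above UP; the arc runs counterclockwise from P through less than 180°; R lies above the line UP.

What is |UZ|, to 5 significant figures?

62.282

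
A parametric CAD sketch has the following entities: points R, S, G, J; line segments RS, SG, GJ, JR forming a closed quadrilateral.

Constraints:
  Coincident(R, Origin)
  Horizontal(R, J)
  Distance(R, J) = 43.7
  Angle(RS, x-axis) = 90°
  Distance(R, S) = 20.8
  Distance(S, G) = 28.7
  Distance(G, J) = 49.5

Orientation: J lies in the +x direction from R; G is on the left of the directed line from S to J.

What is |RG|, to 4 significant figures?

46.54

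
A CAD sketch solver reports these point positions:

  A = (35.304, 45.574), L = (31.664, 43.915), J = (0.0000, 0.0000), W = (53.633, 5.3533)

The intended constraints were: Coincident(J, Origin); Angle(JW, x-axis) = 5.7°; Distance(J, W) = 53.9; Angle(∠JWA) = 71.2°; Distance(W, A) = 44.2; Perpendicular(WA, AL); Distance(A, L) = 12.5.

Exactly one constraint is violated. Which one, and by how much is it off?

Distance(A, L) = 12.5 — off by 8.50.

J = (0.00, 0.00) ✓; JW at 5.700° ✓; |JW| = 53.90 ✓; ∠JWA = 71.20° ✓; |WA| = 44.20 ✓; ∠(WA, AL) = 90.00° ✓; |AL| = 4.000 ✗.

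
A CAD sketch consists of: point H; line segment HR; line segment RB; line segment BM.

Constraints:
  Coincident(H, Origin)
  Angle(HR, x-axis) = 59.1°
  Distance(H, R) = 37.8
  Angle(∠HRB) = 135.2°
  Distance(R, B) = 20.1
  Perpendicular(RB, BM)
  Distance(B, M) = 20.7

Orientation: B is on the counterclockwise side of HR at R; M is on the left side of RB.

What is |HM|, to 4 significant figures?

47.30

H is at the origin; HR runs at 59.1° with length 37.8, so R = 37.8·(cos 59.1°, sin 59.1°) = (19.41, 32.43). ∠HRB = 135.2°, so RB runs at 59.1° + (180° − 135.2°) = 103.9° from the x-axis; with |RB| = 20.1, B = R + 20.1·(cos 103.9°, sin 103.9°) = (14.58, 51.95). RB is perpendicular to BM; with |BM| = 20.7 on the left of RB, M = B + 20.7·(-0.9707, -0.2402) = (-5.511, 46.97). Then |HM| = |M − H| = 47.30.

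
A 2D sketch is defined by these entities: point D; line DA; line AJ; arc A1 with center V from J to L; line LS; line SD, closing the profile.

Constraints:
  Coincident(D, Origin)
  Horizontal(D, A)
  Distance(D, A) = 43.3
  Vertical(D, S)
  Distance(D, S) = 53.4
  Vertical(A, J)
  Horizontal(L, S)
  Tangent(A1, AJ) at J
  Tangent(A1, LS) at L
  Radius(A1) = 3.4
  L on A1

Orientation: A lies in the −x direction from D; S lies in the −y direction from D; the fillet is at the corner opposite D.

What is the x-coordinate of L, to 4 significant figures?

-39.90

The virtual corner opposite D is at (-43.30, -53.40). The tangent condition forces VJ to be normal to AJ and A1 meets LS tangentially, so VL is at right angles to LS, with radius 3.4, so the center V sits 3.4 in from both sides at V = (-39.90, -50.00). That places the tangent points at J = (-43.30, -50.00) on AJ and L = (-39.90, -53.40) on LS. So L.x = -39.90.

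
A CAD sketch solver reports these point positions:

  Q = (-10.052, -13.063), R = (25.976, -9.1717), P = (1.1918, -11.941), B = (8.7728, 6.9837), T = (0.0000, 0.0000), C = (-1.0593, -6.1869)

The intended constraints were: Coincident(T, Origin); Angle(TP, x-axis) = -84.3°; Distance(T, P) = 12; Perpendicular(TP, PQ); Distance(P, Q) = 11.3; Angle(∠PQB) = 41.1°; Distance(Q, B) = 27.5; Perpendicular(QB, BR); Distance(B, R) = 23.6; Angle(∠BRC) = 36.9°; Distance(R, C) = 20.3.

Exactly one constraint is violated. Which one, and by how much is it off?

Distance(R, C) = 20.3 — off by 6.90.

T = (0.00, 0.00) ✓; TP at -84.30° ✓; |TP| = 12.00 ✓; ∠(TP, PQ) = 90.00° ✓; |PQ| = 11.30 ✓; ∠PQB = 41.10° ✓; |QB| = 27.50 ✓; ∠(QB, BR) = 90.00° ✓; |BR| = 23.60 ✓; ∠BRC = 36.90° ✓; |RC| = 27.20 ✗.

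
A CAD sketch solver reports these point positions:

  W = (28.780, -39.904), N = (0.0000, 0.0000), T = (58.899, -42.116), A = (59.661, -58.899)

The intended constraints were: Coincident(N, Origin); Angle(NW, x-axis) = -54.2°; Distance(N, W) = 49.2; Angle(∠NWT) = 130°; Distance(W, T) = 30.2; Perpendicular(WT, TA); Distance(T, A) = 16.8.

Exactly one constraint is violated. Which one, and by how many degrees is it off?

Perpendicular(WT, TA) — off by 6.80°.

N = (0.00, 0.00) ✓; NW at -54.20° ✓; |NW| = 49.20 ✓; ∠NWT = 130.0° ✓; |WT| = 30.20 ✓; ∠(WT, TA) = 83.20° ✗; |TA| = 16.80 ✓.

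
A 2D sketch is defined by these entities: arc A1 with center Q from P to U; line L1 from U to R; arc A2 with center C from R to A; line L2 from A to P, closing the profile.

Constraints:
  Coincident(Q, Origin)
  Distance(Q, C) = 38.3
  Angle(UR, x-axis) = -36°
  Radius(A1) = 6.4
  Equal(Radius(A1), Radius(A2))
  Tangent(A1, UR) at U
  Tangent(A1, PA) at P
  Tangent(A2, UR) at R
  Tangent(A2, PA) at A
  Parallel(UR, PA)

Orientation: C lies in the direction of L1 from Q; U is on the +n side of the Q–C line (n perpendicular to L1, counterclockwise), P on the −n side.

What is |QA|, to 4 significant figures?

38.83

The slot axis is L1's direction at -36.0°, so u = (cos -36.0°, sin -36.0°) = (0.8090, -0.5878) and n = (−sin -36.0°, cos -36.0°) = (0.5878, 0.8090). Q is at the origin and C lies 38.3 along u from Q, so C = 38.3·u = (30.99, -22.51). Tangency of A1 to both parallel lines with radius 6.4 puts U and P at Q ± 6.4·n: U = (3.762, 5.178), P = (-3.762, -5.178). Equal radii place R and A the same way about C: R = C + 6.4·n = (34.75, -17.33), A = C − 6.4·n = (27.22, -27.69). Then |QA| = |A − Q| = 38.83.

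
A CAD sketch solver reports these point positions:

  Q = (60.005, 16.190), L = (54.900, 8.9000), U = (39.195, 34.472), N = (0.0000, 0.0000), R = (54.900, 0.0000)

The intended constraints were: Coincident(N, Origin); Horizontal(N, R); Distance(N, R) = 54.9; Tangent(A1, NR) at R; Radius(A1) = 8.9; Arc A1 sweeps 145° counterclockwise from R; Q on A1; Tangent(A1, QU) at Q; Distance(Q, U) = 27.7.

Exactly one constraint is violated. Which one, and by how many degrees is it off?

Tangent(A1, QU) at Q — off by 6.30°.

N = (0.00, 0.00) ✓; N.y = 0.00, R.y = 0.00 ✓; |NR| = 54.90 ✓; ∠(LR, RN) = 90.00° ✓; |LR| = 8.900 ✓; bearing(L→Q) − bearing(L→R) = 145.0° ✓; |LQ| = 8.900 ✓; ∠(LQ, QU) = 96.30° ✗; |QU| = 27.70 ✓.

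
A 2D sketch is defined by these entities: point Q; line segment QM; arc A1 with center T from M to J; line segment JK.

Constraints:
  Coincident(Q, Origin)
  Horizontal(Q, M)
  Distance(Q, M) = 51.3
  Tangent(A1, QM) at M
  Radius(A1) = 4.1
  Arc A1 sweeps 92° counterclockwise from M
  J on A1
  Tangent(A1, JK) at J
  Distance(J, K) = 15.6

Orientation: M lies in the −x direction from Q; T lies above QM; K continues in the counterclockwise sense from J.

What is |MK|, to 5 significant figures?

20.149

On A1, M sits at bearing -90° from T; a 92° counterclockwise sweep puts J at bearing 2°, so J = T + 4.1·(cos 2°, sin 2°) = (-47.202, 4.2431). Since A1 is tangent to JK there, TJ ⟂ JK, so JK runs along (−sin 2°, cos 2°); with |JK| = 15.6, K = (-47.747, 19.834). Then |MK| = |K − M| = 20.149.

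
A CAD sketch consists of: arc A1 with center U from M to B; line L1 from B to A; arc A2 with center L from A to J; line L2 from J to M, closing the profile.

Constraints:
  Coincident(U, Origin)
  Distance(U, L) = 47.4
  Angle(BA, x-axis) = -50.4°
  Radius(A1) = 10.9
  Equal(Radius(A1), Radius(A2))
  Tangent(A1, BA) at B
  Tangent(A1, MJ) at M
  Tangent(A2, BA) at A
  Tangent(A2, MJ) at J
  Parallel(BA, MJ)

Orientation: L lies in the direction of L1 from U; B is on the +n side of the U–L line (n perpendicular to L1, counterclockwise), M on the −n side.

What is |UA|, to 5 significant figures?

48.637

The slot axis is L1's direction at -50.4°, so u = (cos -50.4°, sin -50.4°) = (0.63742, -0.77051) and n = (−sin -50.4°, cos -50.4°) = (0.77051, 0.63742). U is at the origin and L lies 47.4 along u from U, so L = 47.4·u = (30.214, -36.522). Tangency of A1 to both parallel lines with radius 10.9 puts B and M at U ± 10.9·n: B = (8.3986, 6.9479), M = (-8.3986, -6.9479). Equal radii place A and J the same way about L: A = L + 10.9·n = (38.612, -29.574), J = L − 10.9·n = (21.815, -43.470). Then |UA| = |A − U| = 48.637.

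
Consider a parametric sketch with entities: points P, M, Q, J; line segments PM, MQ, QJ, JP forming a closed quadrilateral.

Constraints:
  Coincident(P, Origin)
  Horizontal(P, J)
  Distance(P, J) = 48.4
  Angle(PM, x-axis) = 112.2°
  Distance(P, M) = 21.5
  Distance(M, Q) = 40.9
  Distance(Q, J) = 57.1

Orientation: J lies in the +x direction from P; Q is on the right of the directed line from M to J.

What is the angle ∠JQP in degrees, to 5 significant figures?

55.733°

Checks: |MQ| = 40.90 ✓; |QJ| = 57.10 ✓.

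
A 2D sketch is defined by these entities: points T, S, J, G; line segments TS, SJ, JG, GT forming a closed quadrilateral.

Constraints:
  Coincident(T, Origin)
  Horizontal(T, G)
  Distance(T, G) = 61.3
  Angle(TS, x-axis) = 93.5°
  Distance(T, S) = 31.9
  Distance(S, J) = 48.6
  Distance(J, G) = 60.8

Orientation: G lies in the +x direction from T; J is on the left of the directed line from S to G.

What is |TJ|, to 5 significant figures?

69.351

Checks: |SJ| = 48.60 ✓; |JG| = 60.80 ✓.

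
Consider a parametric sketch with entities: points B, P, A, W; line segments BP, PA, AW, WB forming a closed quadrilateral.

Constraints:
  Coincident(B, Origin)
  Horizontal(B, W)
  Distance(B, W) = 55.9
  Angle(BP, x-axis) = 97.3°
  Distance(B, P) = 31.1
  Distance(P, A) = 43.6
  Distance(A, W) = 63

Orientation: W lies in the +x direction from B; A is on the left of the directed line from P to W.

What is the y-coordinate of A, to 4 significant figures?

57.63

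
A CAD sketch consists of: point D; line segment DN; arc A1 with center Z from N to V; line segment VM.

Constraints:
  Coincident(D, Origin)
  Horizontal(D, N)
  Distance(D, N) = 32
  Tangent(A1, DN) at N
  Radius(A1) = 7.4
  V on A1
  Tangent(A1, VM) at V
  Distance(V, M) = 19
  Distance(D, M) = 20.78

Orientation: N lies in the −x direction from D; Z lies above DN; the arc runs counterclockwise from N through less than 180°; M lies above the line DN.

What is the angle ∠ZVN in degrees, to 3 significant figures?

67.1°

D is at the origin; DN is horizontal with |DN| = 32.0 and N on the −x side, so N = (-32.0, 0.00). Since A1 is tangent to DN there, ZN ⟂ DN, so Z = N + (0, 7.4) = (-32.0, 7.40). Since ZV ⟂ VM (tangency), |ZM| = √(7.4² + 19.0²) = 20.4 regardless of where V sits on A1. So M lies on both circle(D, 20.78) and circle(Z, 20.4); the above-DN intersection is M = (-13.4, 15.8). V is the foot of the tangent from M: V = (-26.7, 2.24).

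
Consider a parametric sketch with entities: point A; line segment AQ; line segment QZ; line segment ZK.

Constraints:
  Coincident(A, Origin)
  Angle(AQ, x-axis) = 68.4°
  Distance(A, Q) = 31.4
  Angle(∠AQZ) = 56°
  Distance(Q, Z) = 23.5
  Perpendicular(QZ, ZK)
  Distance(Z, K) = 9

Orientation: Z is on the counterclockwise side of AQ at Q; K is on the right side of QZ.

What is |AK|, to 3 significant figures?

35.5

A is at the origin; AQ runs at 68.4° with length 31.4, so Q = 31.4·(cos 68.4°, sin 68.4°) = (11.6, 29.2). ∠AQZ = 56.0°, so QZ runs at 68.4° + (180° − 56.0°) = 192° from the x-axis; with |QZ| = 23.5, Z = Q + 23.5·(cos 192°, sin 192°) = (-11.4, 24.1). The perpendicularity gives ZK at right angles to QZ; with |ZK| = 9.0 on the right of QZ, K = Z + 9.0·(-0.215, 0.977) = (-13.3, 32.9). Then |AK| = |K − A| = 35.5.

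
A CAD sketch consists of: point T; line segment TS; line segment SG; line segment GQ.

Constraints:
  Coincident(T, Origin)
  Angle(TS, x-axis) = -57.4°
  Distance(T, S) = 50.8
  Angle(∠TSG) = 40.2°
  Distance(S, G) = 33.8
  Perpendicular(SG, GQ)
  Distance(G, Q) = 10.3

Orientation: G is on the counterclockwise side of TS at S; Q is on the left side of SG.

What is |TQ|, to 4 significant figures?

23.04

T is at the origin; TS runs at -57.4° with length 50.8, so S = 50.8·(cos -57.4°, sin -57.4°) = (27.37, -42.80). ∠TSG = 40.2°, so SG runs at -57.4° + (180° − 40.2°) = 82.40° from the x-axis; with |SG| = 33.8, G = S + 33.8·(cos 82.40°, sin 82.40°) = (31.84, -9.293). SG ⟂ GQ; with |GQ| = 10.3 on the left of SG, Q = G + 10.3·(-0.9912, 0.1323) = (21.63, -7.931). Then |TQ| = |Q − T| = 23.04.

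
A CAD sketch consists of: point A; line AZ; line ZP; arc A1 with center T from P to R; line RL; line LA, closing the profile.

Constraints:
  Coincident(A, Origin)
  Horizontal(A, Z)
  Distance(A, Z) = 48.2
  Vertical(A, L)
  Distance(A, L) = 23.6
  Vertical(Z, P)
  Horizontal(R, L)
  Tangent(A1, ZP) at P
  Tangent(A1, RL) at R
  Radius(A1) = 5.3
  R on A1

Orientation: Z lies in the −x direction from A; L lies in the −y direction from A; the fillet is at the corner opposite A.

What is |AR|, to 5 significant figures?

48.963

The virtual corner opposite A is at (-48.200, -23.600). A1 meets ZP tangentially, so TP is at right angles to ZP and the tangent condition forces TR to be normal to RL, with radius 5.3, so the center T sits 5.3 in from both sides at T = (-42.900, -18.300). That places the tangent points at P = (-48.200, -18.300) on ZP and R = (-42.900, -23.600) on RL. Then |AR| = |R − A| = 48.963.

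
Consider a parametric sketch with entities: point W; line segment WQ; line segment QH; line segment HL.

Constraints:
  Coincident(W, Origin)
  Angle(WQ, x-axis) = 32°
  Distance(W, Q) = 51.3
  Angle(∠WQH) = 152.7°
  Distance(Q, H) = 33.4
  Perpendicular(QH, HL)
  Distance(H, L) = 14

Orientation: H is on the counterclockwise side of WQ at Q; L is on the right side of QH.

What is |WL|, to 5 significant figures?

87.448

∠WQH = 152.7°, so QH runs at 32.0° + (180° − 152.7°) = 59.300° from the x-axis; with |QH| = 33.4, H = Q + 33.4·(cos 59.300°, sin 59.300°) = (60.557, 55.904). The perpendicularity gives HL at right angles to QH; with |HL| = 14.0 on the right of QH, L = H + 14.0·(0.85985, -0.51054) = (72.595, 48.756). Then |WL| = |L − W| = 87.448.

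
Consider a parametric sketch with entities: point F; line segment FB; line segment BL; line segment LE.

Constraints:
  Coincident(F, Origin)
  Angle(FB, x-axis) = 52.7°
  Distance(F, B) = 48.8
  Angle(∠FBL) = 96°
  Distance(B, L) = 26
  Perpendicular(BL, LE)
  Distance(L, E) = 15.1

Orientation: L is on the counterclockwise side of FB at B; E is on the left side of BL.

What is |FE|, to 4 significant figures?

45.66

F is at the origin; FB runs at 52.7° with length 48.8, so B = 48.8·(cos 52.7°, sin 52.7°) = (29.57, 38.82). ∠FBL = 96.0°, so BL runs at 52.7° + (180° − 96.0°) = 136.7° from the x-axis; with |BL| = 26.0, L = B + 26.0·(cos 136.7°, sin 136.7°) = (10.65, 56.65). The perpendicularity gives LE at right angles to BL; with |LE| = 15.1 on the left of BL, E = L + 15.1·(-0.6858, -0.7278) = (0.2943, 45.66). Then |FE| = |E − F| = 45.66.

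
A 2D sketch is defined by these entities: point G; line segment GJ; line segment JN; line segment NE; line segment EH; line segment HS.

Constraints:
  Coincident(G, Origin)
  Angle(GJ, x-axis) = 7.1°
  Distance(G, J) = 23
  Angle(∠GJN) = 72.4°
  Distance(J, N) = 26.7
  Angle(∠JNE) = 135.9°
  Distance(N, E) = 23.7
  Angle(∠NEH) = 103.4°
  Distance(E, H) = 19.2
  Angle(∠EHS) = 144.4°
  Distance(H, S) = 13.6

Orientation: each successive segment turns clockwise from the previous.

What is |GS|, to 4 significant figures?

22.01

G is at the origin; GJ runs at 7.1° with length 23.0, so J = (22.82, 2.843). ∠GJN = 72.4° gives JN at -100.5° from the x-axis; with |JN| = 26.7, N = (17.96, -23.41). ∠JNE = 135.9° gives NE at -144.6° from the x-axis; with |NE| = 23.7, E = (-1.361, -37.14). ∠NEH = 103.4° gives EH at 138.8° from the x-axis; with |EH| = 19.2, H = (-15.81, -24.49). ∠EHS = 144.4° gives HS at 103.2° from the x-axis; with |HS| = 13.6, S = (-18.91, -11.25). Then |GS| = |S − G| = 22.01.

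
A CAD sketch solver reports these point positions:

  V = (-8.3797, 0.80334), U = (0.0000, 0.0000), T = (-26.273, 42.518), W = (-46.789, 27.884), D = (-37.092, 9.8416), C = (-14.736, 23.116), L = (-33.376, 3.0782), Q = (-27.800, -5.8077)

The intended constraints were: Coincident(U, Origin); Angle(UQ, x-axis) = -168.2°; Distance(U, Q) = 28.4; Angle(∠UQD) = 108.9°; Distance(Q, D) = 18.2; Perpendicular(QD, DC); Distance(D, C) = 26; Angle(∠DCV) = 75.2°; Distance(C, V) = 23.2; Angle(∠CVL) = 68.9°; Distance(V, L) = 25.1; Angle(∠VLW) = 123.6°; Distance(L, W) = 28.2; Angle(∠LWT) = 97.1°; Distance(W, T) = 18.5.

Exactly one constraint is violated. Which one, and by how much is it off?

Distance(W, T) = 18.5 — off by 6.70.

U = (0.00, 0.00) ✓; UQ at -168.2° ✓; |UQ| = 28.40 ✓; ∠UQD = 108.9° ✓; |QD| = 18.20 ✓; ∠(QD, DC) = 90.00° ✓; |DC| = 26.00 ✓; ∠DCV = 75.20° ✓; |CV| = 23.20 ✓; ∠CVL = 68.90° ✓; |VL| = 25.10 ✓; ∠VLW = 123.6° ✓; |LW| = 28.20 ✓; ∠LWT = 97.10° ✓; |WT| = 25.20 ✗.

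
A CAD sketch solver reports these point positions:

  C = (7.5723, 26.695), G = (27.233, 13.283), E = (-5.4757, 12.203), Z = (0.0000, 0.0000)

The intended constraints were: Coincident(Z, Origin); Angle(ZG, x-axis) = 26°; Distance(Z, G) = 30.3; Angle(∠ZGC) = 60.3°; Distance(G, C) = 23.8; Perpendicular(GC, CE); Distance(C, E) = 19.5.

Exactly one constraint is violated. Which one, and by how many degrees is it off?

Perpendicular(GC, CE) — off by 7.70°.

Z = (0.00, 0.00) ✓; ZG at 26.00° ✓; |ZG| = 30.30 ✓; ∠ZGC = 60.30° ✓; |GC| = 23.80 ✓; ∠(GC, CE) = 82.30° ✗; |CE| = 19.50 ✓.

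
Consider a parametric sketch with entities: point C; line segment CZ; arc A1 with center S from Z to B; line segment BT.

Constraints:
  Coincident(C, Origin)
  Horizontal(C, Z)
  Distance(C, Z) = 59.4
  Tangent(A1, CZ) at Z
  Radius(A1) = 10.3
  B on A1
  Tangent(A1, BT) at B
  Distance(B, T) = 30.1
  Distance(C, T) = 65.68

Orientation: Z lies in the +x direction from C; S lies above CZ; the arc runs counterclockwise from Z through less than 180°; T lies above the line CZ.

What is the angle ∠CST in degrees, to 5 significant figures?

85.024°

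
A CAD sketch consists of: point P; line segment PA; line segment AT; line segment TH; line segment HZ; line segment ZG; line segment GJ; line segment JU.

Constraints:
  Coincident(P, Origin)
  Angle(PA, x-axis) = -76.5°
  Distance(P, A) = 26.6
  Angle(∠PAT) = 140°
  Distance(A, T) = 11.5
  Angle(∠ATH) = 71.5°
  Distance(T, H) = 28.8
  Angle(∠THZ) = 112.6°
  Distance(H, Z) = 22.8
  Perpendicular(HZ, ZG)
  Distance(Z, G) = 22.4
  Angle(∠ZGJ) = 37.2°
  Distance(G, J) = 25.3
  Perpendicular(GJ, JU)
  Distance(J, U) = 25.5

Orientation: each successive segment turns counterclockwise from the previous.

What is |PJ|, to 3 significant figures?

17.3

P is at the origin; PA runs at -76.5° with length 26.6, so A = (6.21, -25.9). ∠PAT = 140.0° gives AT at -36.5° from the x-axis; with |AT| = 11.5, T = (15.5, -32.7). ∠ATH = 71.5° gives TH at 72.0° from the x-axis; with |TH| = 28.8, H = (24.4, -5.32). ∠THZ = 112.6° gives HZ at 139° from the x-axis; with |HZ| = 22.8, Z = (7.04, 9.52). HZ ⟂ ZG, so ZG runs at -131°; with |ZG| = 22.4, G = (-7.54, -7.49). ∠ZGJ = 37.2° gives GJ at 12.2° from the x-axis; with |GJ| = 25.3, J = (17.2, -2.14). Then |PJ| = |J − P| = 17.3.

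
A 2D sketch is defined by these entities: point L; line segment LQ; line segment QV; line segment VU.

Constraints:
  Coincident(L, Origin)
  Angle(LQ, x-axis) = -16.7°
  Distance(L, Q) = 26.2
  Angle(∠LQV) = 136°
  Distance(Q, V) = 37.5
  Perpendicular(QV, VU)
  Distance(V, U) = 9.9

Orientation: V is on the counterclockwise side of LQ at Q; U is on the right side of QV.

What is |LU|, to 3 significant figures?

63.0

∠LQV = 136.0°, so QV runs at -16.7° + (180° − 136.0°) = 27.3° from the x-axis; with |QV| = 37.5, V = Q + 37.5·(cos 27.3°, sin 27.3°) = (58.4, 9.67). QV ⟂ VU; with |VU| = 9.9 on the right of QV, U = V + 9.9·(0.459, -0.889) = (63.0, 0.873). Then |LU| = |U − L| = 63.0.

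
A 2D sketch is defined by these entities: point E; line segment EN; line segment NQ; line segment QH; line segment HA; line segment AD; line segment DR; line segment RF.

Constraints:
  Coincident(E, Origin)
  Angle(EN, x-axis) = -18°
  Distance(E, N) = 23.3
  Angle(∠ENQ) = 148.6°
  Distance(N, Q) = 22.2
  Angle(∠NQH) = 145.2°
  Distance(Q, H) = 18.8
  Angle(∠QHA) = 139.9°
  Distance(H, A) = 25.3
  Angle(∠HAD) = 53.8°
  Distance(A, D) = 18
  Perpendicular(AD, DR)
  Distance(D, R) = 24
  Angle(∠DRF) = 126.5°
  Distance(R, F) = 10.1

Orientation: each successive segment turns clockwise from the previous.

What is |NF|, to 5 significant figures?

45.954

AD ⟂ DR, so DR runs at 19.500°; with |DR| = 24.0, R = (40.864, -38.681). ∠DRF = 126.5° gives RF at -34.000° from the x-axis; with |RF| = 10.1, F = (49.238, -44.329). Then |NF| = |F − N| = 45.954.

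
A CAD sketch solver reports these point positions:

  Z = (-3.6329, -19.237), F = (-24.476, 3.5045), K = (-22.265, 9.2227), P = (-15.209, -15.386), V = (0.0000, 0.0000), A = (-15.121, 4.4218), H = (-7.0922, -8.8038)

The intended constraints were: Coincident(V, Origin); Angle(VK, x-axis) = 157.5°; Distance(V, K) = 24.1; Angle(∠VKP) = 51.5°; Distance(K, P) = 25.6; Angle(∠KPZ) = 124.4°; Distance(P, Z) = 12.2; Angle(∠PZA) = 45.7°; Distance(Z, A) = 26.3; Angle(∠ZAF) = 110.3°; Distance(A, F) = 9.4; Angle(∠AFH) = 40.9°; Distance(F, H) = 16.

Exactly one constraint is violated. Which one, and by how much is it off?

Distance(F, H) = 16 — off by 5.30.

V = (0.00, 0.00) ✓; VK at 157.5° ✓; |VK| = 24.10 ✓; ∠VKP = 51.50° ✓; |KP| = 25.60 ✓; ∠KPZ = 124.4° ✓; |PZ| = 12.20 ✓; ∠PZA = 45.70° ✓; |ZA| = 26.30 ✓; ∠ZAF = 110.3° ✓; |AF| = 9.400 ✓; ∠AFH = 40.90° ✓; |FH| = 21.30 ✗.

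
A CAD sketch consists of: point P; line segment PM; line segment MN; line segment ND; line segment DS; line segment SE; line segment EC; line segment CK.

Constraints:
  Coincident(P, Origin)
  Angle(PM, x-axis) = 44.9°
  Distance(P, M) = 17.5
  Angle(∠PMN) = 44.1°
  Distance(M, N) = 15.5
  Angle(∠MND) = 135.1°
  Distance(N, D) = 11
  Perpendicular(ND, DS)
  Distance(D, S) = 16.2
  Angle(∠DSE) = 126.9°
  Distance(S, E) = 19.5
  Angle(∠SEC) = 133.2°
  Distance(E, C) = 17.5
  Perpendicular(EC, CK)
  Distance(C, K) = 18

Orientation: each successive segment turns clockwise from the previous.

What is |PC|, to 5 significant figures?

31.711

P is at the origin; PM runs at 44.9° with length 17.5, so M = (12.396, 12.353). ∠PMN = 44.1° gives MN at -91.000° from the x-axis; with |MN| = 15.5, N = (12.125, -3.1449). ∠MND = 135.1° gives ND at -135.90° from the x-axis; with |ND| = 11.0, D = (4.2260, -10.800). ND is perpendicular to DS, so DS runs at 134.10°; with |DS| = 16.2, S = (-7.0477, 0.83372). ∠DSE = 126.9° gives SE at 81.000° from the x-axis; with |SE| = 19.5, E = (-3.9973, 20.094). ∠SEC = 133.2° gives EC at 34.200° from the x-axis; with |EC| = 17.5, C = (10.477, 29.930). Then |PC| = |C − P| = 31.711.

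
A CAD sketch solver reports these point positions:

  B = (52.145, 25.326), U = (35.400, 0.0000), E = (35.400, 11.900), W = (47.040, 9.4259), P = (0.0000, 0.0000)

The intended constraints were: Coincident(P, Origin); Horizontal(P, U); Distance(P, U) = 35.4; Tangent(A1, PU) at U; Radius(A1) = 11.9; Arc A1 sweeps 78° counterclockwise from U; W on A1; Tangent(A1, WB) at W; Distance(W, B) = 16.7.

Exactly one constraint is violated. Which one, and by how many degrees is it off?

Tangent(A1, WB) at W — off by 5.80°.

P = (0.00, 0.00) ✓; P.y = 0.00, U.y = 0.00 ✓; |PU| = 35.40 ✓; ∠(EU, UP) = 90.00° ✓; |EU| = 11.90 ✓; bearing(E→W) − bearing(E→U) = 78.00° ✓; |EW| = 11.90 ✓; ∠(EW, WB) = 95.80° ✗; |WB| = 16.70 ✓.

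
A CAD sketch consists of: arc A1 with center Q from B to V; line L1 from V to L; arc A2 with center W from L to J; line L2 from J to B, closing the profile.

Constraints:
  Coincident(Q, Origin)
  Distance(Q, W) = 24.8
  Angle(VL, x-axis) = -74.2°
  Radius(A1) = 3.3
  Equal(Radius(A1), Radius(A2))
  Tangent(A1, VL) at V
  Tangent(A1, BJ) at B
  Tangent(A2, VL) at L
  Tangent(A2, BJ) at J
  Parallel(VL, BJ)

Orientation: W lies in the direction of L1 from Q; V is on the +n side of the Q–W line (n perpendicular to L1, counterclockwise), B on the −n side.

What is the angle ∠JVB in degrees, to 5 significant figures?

75.097°

Tangency of A1 to both parallel lines with radius 3.3 puts V and B at Q ± 3.3·n: V = (3.1753, 0.89852), B = (-3.1753, -0.89852). Equal radii place L and J the same way about W: L = W + 3.3·n = (9.9279, -22.964), J = W − 3.3·n = (3.5772, -24.762). Then cos ∠JVB = VJ·VB / (|VJ||VB|), giving 75.097°.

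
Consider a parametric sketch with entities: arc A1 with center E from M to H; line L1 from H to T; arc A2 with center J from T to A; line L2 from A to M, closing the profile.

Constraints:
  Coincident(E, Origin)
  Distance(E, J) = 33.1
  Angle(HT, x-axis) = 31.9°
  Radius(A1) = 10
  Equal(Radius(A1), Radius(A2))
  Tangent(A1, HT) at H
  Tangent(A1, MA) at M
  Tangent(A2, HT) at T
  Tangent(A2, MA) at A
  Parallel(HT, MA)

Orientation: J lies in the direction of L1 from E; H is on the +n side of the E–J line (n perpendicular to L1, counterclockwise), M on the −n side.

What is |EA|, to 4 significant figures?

34.58

The slot axis is L1's direction at 31.9°, so u = (cos 31.9°, sin 31.9°) = (0.8490, 0.5284) and n = (−sin 31.9°, cos 31.9°) = (-0.5284, 0.8490). E is at the origin and J lies 33.1 along u from E, so J = 33.1·u = (28.10, 17.49). Tangency of A1 to both parallel lines with radius 10.0 puts H and M at E ± 10.0·n: H = (-5.284, 8.490), M = (5.284, -8.490). Equal radii place T and A the same way about J: T = J + 10.0·n = (22.82, 25.98), A = J − 10.0·n = (33.39, 9.002). Then |EA| = |A − E| = 34.58.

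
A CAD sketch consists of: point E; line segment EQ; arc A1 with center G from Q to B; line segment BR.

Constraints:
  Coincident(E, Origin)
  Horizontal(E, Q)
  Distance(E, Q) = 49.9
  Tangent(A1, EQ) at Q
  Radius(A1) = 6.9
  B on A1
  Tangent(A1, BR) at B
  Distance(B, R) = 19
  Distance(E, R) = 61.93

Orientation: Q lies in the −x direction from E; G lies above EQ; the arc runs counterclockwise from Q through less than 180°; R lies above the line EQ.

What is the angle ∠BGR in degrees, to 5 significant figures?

70.041°

E is at the origin; EQ is horizontal with |EQ| = 49.9 and Q on the −x side, so Q = (-49.900, 0.0000). The tangent condition forces GQ to be normal to EQ, so G = Q + (0, 6.9) = (-49.900, 6.9000). Since GB ⟂ BR (tangency), |GR| = √(6.9² + 19.0²) = 20.214 regardless of where B sits on A1. So R lies on both circle(E, 61.93) and circle(G, 20.214); the above-EQ intersection is R = (-56.151, 26.123). B is the foot of the tangent from R: B = (-44.461, 11.145).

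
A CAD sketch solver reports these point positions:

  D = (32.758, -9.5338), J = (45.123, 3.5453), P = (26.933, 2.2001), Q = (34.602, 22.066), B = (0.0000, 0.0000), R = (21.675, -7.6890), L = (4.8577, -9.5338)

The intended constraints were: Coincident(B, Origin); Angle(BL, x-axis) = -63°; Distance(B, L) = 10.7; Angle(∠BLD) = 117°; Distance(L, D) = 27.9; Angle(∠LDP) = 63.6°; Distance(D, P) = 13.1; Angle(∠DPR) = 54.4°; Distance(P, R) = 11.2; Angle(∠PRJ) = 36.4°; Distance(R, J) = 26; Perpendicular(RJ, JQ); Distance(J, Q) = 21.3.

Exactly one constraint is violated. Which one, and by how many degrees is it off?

Perpendicular(RJ, JQ) — off by 4.00°.

B = (0.00, 0.00) ✓; BL at -63.00° ✓; |BL| = 10.70 ✓; ∠BLD = 117.0° ✓; |LD| = 27.90 ✓; ∠LDP = 63.60° ✓; |DP| = 13.10 ✓; ∠DPR = 54.40° ✓; |PR| = 11.20 ✓; ∠PRJ = 36.40° ✓; |RJ| = 26.00 ✓; ∠(RJ, JQ) = 94.00° ✗; |JQ| = 21.30 ✓.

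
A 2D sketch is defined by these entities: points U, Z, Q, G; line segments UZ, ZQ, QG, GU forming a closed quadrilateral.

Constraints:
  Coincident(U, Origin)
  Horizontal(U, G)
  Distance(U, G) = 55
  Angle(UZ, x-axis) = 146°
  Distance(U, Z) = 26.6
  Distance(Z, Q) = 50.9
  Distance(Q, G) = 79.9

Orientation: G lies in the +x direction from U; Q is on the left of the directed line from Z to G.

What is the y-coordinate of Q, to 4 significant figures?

59.76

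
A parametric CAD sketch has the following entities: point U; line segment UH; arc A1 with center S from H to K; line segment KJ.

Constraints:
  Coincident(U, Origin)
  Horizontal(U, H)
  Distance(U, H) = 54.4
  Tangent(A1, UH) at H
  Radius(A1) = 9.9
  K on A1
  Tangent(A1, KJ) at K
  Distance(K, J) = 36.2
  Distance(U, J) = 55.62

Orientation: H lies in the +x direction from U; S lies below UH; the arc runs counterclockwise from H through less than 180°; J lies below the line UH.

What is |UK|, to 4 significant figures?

45.42

U is at the origin; U and H share the same y with |UH| = 54.4 and H on the +x side, so H = (54.40, 0.000). A1 meets UH tangentially, so SH is at right angles to UH, so S = H + (0, -9.9) = (54.40, -9.900). Since SK ⟂ KJ (tangency), |SJ| = √(9.9² + 36.2²) = 37.53 regardless of where K sits on A1. So J lies on both circle(U, 55.62) and circle(S, 37.53); the below-UH intersection is J = (35.85, -42.52). K is the foot of the tangent from J: K = (44.81, -7.450).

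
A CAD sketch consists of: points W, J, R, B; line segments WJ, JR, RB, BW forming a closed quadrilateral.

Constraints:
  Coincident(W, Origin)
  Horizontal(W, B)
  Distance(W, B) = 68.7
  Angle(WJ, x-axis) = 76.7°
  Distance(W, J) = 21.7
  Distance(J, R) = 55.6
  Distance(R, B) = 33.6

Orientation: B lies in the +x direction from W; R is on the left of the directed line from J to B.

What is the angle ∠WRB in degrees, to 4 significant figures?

77.45°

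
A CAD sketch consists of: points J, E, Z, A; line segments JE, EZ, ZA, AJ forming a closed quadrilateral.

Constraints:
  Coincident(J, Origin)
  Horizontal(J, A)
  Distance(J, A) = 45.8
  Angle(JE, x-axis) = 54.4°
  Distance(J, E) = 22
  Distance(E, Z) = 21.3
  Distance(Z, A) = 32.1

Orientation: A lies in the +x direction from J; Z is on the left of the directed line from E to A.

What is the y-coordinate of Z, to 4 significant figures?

28.60

J is at the origin; JA is horizontal with |JA| = 45.8 and A in +x, so A = (45.8, 0). JE runs at 54.4° with |JE| = 22.0, so E = (12.81, 17.89). Z is determined by |EZ| = 21.3 and |ZA| = 32.1 together: it lies at the intersection of circle(E, 21.3) and circle(A, 32.1). With |EA| = 37.53, the foot of the radical line on EA is 11.08 from E and the perpendicular offset is √(21.3² − 11.08²) = 18.19. Taking the left-of-EA solution: Z = (31.22, 28.60).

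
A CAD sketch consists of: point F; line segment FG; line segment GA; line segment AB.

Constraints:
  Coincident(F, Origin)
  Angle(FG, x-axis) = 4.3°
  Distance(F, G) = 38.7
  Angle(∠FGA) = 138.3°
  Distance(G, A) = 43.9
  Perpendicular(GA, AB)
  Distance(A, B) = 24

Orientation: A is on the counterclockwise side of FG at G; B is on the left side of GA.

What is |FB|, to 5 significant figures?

72.816

F is at the origin; FG runs at 4.3° with length 38.7, so G = 38.7·(cos 4.3°, sin 4.3°) = (38.591, 2.9017). ∠FGA = 138.3°, so GA runs at 4.3° + (180° − 138.3°) = 46.000° from the x-axis; with |GA| = 43.9, A = G + 43.9·(cos 46.000°, sin 46.000°) = (69.087, 34.481). GA is perpendicular to AB; with |AB| = 24.0 on the left of GA, B = A + 24.0·(-0.71934, 0.69466) = (51.822, 51.152). Then |FB| = |B − F| = 72.816.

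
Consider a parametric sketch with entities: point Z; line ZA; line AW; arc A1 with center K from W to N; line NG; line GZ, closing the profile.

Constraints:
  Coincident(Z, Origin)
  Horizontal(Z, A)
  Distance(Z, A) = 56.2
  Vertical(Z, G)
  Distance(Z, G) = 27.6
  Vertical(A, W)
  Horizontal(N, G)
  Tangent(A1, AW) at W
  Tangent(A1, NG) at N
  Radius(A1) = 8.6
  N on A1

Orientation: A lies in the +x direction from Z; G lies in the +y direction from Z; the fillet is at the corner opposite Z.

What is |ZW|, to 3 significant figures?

59.3

Z is at the origin; ZA is horizontal with |ZA| = 56.2 and A on the +x side, so A = (56.2, 0.00). Z and G share the same x with |ZG| = 27.6 and G on the +y side, so G = (0.00, 27.6). The virtual corner opposite Z is at (56.2, 27.6). The tangent condition forces KW to be normal to AW and A1 meets NG tangentially, so KN is at right angles to NG, with radius 8.6, so the center K sits 8.6 in from both sides at K = (47.6, 19.0). That places the tangent points at W = (56.2, 19.0) on AW and N = (47.6, 27.6) on NG. Then |ZW| = |W − Z| = 59.3.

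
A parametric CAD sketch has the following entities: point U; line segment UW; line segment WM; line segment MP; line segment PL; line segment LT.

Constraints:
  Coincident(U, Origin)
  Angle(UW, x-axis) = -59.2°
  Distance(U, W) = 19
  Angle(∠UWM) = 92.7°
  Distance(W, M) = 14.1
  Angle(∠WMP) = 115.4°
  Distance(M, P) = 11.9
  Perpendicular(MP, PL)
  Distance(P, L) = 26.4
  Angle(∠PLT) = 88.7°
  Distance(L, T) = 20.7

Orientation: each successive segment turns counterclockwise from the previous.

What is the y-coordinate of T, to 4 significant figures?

-19.69

U is at the origin; UW runs at -59.2° with length 19.0, so W = (9.729, -16.32). ∠UWM = 92.7° gives WM at 28.10° from the x-axis; with |WM| = 14.1, M = (22.17, -9.679). ∠WMP = 115.4° gives MP at 92.70° from the x-axis; with |MP| = 11.9, P = (21.61, 2.208). The perpendicularity gives PL at right angles to MP, so PL runs at -177.3°; with |PL| = 26.4, L = (-4.764, 0.9642). ∠PLT = 88.7° gives LT at -86.00° from the x-axis; with |LT| = 20.7, T = (-3.320, -19.69). So T.y = -19.69.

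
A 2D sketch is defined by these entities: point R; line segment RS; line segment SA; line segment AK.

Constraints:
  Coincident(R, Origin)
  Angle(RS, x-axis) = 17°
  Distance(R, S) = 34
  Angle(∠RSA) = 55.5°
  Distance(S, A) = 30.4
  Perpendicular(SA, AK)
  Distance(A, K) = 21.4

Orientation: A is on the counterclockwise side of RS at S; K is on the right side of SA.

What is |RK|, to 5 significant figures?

50.661

R is at the origin; RS runs at 17.0° with length 34.0, so S = 34.0·(cos 17.0°, sin 17.0°) = (32.514, 9.9406). ∠RSA = 55.5°, so SA runs at 17.0° + (180° − 55.5°) = 141.50° from the x-axis; with |SA| = 30.4, A = S + 30.4·(cos 141.50°, sin 141.50°) = (8.7231, 28.865). SA is perpendicular to AK; with |AK| = 21.4 on the right of SA, K = A + 21.4·(0.62251, 0.78261) = (22.045, 45.613). Then |RK| = |K − R| = 50.661.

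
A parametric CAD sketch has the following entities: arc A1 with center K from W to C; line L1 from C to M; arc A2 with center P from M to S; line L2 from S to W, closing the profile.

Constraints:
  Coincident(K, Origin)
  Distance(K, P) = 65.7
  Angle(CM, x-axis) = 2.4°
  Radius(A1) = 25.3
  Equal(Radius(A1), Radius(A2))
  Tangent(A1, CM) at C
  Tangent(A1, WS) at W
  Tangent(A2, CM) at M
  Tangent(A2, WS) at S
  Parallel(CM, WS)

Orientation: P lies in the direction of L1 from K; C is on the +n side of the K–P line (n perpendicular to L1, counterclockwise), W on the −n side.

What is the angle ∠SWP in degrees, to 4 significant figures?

21.06°

Tangency of A1 to both parallel lines with radius 25.3 puts C and W at K ± 25.3·n: C = (-1.059, 25.28), W = (1.059, -25.28). Equal radii place M and S the same way about P: M = P + 25.3·n = (64.58, 28.03), S = P − 25.3·n = (66.70, -22.53). Then cos ∠SWP = WS·WP / (|WS||WP|), giving 21.06°.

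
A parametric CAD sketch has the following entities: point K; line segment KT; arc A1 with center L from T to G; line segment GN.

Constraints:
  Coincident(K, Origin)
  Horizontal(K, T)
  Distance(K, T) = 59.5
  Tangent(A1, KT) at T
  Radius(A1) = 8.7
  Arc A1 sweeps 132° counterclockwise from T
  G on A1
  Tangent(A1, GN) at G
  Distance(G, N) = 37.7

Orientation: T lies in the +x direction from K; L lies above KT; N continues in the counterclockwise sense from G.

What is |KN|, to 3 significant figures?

58.9

K is at the origin; K and T share the same y with |KT| = 59.5 and T on the +x side, so T = (59.5, 0.00). Since A1 is tangent to KT there, LT ⟂ KT, so L = T + (0, 8.7) = (59.5, 8.70). On A1, T sits at bearing -90° from L; a 132° counterclockwise sweep puts G at bearing 42°, so G = L + 8.7·(cos 42°, sin 42°) = (66.0, 14.5). The tangent condition forces LG to be normal to GN, so GN runs along (−sin 42°, cos 42°); with |GN| = 37.7, N = (40.7, 42.5). Then |KN| = |N − K| = 58.9.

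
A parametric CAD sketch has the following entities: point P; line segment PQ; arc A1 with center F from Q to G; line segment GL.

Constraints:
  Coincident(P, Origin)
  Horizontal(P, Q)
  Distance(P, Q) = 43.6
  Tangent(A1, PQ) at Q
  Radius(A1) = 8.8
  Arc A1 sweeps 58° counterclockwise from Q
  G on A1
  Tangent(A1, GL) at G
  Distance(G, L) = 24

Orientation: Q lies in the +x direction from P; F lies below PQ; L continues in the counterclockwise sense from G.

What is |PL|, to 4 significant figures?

33.89

P is at the origin; PQ is horizontal with |PQ| = 43.6 and Q on the +x side, so Q = (43.60, 0.000). Tangency of A1 to PQ means the radius FQ is perpendicular to PQ, so F = Q + (0, -8.8) = (43.60, -8.800). On A1, Q sits at bearing 90° from F; a 58° counterclockwise sweep puts G at bearing 148°, so G = F + 8.8·(cos 148°, sin 148°) = (36.14, -4.137). Tangency of A1 to GL means the radius FG is perpendicular to GL, so GL runs along (−sin 148°, cos 148°); with |GL| = 24.0, L = (23.42, -24.49). Then |PL| = |L − P| = 33.89.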